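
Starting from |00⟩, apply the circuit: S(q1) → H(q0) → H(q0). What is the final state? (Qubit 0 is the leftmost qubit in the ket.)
|00⟩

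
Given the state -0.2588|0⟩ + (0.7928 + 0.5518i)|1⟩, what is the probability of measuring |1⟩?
0.933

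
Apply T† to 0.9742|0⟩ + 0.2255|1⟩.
0.9742|0⟩ + (0.1595 - 0.1595i)|1⟩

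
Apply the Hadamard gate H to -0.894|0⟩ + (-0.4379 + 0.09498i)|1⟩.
(-0.9418 + 0.06716i)|0⟩ + (-0.3225 - 0.06716i)|1⟩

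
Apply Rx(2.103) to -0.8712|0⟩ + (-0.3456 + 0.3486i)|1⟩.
(-0.1297 + 0.3i)|0⟩ + (-0.1715 + 0.9293i)|1⟩

Rx(2.103) = [[cos(θ/2), −i·sin(θ/2)], [−i·sin(θ/2), cos(θ/2)]]; θ = 2.103, cos(θ/2) ≈ 0.496269, sin(θ/2) ≈ 0.868169.
With a = amp(|0⟩) = -0.8712 and b = amp(|1⟩) = (-0.3456 + 0.3486i):
new amp(|0⟩) = (0.496269)·a + (-0.868169i)·b = (-0.1297 + 0.3i)
new amp(|1⟩) = (-0.868169i)·a + (0.496269)·b = (-0.1715 + 0.9293i)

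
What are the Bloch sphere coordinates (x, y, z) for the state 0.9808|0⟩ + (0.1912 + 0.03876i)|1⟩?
(0.3751, 0.07603, 0.9239)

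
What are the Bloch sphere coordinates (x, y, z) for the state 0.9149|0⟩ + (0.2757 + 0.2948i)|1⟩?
(0.5045, 0.5394, 0.6741)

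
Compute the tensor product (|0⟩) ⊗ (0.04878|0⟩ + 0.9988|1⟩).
0.04878|00⟩ + 0.9988|01⟩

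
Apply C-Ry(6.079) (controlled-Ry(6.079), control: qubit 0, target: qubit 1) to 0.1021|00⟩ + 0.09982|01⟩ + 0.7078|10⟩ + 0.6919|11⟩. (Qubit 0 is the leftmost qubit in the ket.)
0.1021|00⟩ + 0.09982|01⟩ - 0.7746|10⟩ - 0.6162|11⟩

C-Ry(6.079) leaves the control-|0⟩ kets |00⟩, |01⟩ unchanged and applies Ry(6.079) to qubit 1 on the control-|1⟩ pair (|10⟩, |11⟩).
Ry(6.079) = [[cos(θ/2), −sin(θ/2)], [sin(θ/2), cos(θ/2)]]; θ = 6.079, cos(θ/2) ≈ -0.994793, sin(θ/2) ≈ 0.101915.
With a = amp(|10⟩) = 0.7078 and b = amp(|11⟩) = 0.6919:
new amp(|10⟩) = (-0.994793)·a + (-0.101915)·b = -0.7746
new amp(|11⟩) = (0.101915)·a + (-0.994793)·b = -0.6162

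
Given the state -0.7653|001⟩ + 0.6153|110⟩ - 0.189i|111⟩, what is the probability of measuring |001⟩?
0.5857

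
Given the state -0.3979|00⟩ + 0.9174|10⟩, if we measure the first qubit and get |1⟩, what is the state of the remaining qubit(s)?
|0⟩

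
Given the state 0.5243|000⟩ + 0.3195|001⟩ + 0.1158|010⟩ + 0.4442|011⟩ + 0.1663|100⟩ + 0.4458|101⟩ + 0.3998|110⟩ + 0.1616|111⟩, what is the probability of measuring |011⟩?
0.1973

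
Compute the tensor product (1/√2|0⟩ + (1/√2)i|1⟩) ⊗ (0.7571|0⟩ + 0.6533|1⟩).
0.5354|00⟩ + 0.462|01⟩ + 0.5354i|10⟩ + 0.462i|11⟩

amp(|b₁b₂…⟩) = product of the factor amplitudes for bits b₁, b₂, …; only kets whose every factor amplitude is nonzero survive.
|00⟩: (1/√2)(0.7571) = 0.5354
|01⟩: (1/√2)(0.6533) = 0.462
|10⟩: ((1/√2)i)(0.7571) = 0.5354i
|11⟩: ((1/√2)i)(0.6533) = 0.462i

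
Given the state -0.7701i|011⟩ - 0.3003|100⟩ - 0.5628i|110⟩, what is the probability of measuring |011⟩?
0.5931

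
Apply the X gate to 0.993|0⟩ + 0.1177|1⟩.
0.1177|0⟩ + 0.993|1⟩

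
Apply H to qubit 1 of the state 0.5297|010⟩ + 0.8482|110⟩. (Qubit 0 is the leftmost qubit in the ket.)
0.3746|000⟩ - 0.3746|010⟩ + 0.5998|100⟩ - 0.5998|110⟩

H on qubit 1 mixes each pair of kets that differ only in qubit 1: amplitudes (a, b) of (|…0…⟩, |…1…⟩) become ((a + b)/√2, (a − b)/√2). Kets absent from the input have amplitude 0.
(|000⟩, |010⟩): (a, b) = (0, 0.5297) → (0.3746, -0.3746)
(|100⟩, |110⟩): (a, b) = (0, 0.8482) → (0.5998, -0.5998)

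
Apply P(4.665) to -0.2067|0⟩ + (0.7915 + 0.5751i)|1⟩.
-0.2067|0⟩ + (0.537 - 0.8179i)|1⟩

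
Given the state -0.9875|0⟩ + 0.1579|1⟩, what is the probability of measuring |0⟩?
0.9752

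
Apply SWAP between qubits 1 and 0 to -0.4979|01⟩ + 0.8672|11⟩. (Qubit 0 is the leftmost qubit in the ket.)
-0.4979|10⟩ + 0.8672|11⟩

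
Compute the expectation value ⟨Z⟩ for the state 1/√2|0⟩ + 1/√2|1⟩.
0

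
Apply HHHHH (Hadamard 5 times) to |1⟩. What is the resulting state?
1/√2|0⟩ - 1/√2|1⟩

H² = I, so H^5 = H: a single Hadamard. With (a, b) = (0, 1), H gives ((a + b)/√2, (a − b)/√2) = (1/√2, -1/√2).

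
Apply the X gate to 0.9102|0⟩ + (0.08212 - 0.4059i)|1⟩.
(0.08212 - 0.4059i)|0⟩ + 0.9102|1⟩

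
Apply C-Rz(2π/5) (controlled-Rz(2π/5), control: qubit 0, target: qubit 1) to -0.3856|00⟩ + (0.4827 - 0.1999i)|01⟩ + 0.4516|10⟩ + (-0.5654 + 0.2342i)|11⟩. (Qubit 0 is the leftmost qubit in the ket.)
-0.3856|00⟩ + (0.4827 - 0.1999i)|01⟩ + (0.3654 - 0.2654i)|10⟩ + (-0.5951 - 0.1429i)|11⟩

C-Rz(2π/5) leaves the control-|0⟩ kets |00⟩, |01⟩ unchanged and applies Rz(2π/5) to qubit 1 on the control-|1⟩ pair (|10⟩, |11⟩).
Rz(2π/5) = [[e^(−iθ/2), 0], [0, e^(iθ/2)]] with e^(±iθ/2) = cos(θ/2) ± i·sin(θ/2); θ = 2π/5, cos(θ/2) ≈ 0.809017, sin(θ/2) ≈ 0.587785.
With a = amp(|10⟩) = 0.4516 and b = amp(|11⟩) = (-0.5654 + 0.2342i):
new amp(|10⟩) = (0.809017 - 0.587785i)·a = (0.3654 - 0.2654i)
new amp(|11⟩) = (0.809017 + 0.587785i)·b = (-0.5951 - 0.1429i)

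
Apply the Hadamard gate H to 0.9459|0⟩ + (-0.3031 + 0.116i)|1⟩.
(0.4545 + 0.08202i)|0⟩ + (0.8832 - 0.08202i)|1⟩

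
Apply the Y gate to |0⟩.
i|1⟩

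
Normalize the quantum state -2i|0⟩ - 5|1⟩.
-0.3714i|0⟩ - 0.9285|1⟩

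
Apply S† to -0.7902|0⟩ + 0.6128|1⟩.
-0.7902|0⟩ - 0.6128i|1⟩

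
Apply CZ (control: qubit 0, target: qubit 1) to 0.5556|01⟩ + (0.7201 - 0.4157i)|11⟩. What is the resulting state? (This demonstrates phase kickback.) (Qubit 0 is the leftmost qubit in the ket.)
0.5556|01⟩ + (-0.7201 + 0.4157i)|11⟩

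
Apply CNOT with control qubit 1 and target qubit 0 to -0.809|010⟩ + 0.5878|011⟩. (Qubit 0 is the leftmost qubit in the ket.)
-0.809|110⟩ + 0.5878|111⟩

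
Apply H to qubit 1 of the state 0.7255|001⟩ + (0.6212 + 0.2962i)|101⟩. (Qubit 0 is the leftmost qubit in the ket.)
0.513|001⟩ + 0.513|011⟩ + (0.4393 + 0.2094i)|101⟩ + (0.4393 + 0.2094i)|111⟩

H on qubit 1 mixes each pair of kets that differ only in qubit 1: amplitudes (a, b) of (|…0…⟩, |…1…⟩) become ((a + b)/√2, (a − b)/√2). Kets absent from the input have amplitude 0.
(|001⟩, |011⟩): (a, b) = (0.7255, 0) → (0.513, 0.513)
(|101⟩, |111⟩): (a, b) = ((0.6212 + 0.2962i), 0) → ((0.4393 + 0.2094i), (0.4393 + 0.2094i))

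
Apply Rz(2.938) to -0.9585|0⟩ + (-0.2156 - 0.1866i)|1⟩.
(-0.0974 + 0.9535i)|0⟩ + (0.1637 - 0.2334i)|1⟩

Rz(2.938) = [[e^(−iθ/2), 0], [0, e^(iθ/2)]] with e^(±iθ/2) = cos(θ/2) ± i·sin(θ/2); θ = 2.938, cos(θ/2) ≈ 0.101621, sin(θ/2) ≈ 0.994823.
With a = amp(|0⟩) = -0.9585 and b = amp(|1⟩) = (-0.2156 - 0.1866i):
new amp(|0⟩) = (0.101621 - 0.994823i)·a = (-0.0974 + 0.9535i)
new amp(|1⟩) = (0.101621 + 0.994823i)·b = (0.1637 - 0.2334i)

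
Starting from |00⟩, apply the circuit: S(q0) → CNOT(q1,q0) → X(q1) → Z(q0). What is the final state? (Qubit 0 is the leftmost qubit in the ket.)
|01⟩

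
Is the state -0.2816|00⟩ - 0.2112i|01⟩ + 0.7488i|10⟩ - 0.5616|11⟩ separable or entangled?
Separable

Writing the state as a|00⟩ + b|01⟩ + c|10⟩ + d|11⟩, it is a product state iff ad − bc = 0.
Here (a, b, c, d) = (-0.2816, -0.2112i, 0.7488i, -0.5616): ad − bc = (-0.2816)(-0.5616) − (-0.2112i)(0.7488i) = 0, so the state is separable.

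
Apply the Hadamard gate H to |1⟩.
1/√2|0⟩ - 1/√2|1⟩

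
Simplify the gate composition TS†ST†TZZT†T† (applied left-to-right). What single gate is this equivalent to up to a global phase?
T†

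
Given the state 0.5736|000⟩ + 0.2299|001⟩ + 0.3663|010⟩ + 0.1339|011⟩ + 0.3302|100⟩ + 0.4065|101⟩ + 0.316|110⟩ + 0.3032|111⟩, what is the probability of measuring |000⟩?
0.329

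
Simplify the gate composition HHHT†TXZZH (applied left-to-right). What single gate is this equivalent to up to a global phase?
Z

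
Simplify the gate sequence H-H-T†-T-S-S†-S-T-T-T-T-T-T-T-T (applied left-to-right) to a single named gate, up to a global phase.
S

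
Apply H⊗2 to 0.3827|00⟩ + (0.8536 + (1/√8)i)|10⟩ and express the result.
(0.6182 + 0.1768i)|00⟩ + (0.6182 + 0.1768i)|01⟩ + (-0.2355 - 0.1768i)|10⟩ + (-0.2355 - 0.1768i)|11⟩

H⊗2 gives amp(|y⟩) = (1/2) Σ_x (−1)^(x·y) amp(|x⟩), where x·y is the number of positions in which both x and y have a 1.
|00⟩: (0.3827 + (0.8536 + (1/√8)i))/2 = (0.6182 + 0.1768i)
|01⟩: (0.3827 + (0.8536 + (1/√8)i))/2 = (0.6182 + 0.1768i)
|10⟩: (0.3827 - (0.8536 + (1/√8)i))/2 = (-0.2355 - 0.1768i)
|11⟩: (0.3827 - (0.8536 + (1/√8)i))/2 = (-0.2355 - 0.1768i)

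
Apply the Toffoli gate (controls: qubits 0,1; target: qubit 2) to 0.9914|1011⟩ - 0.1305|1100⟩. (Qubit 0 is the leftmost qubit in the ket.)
0.9914|1011⟩ - 0.1305|1110⟩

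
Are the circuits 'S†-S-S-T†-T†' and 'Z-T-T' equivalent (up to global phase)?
No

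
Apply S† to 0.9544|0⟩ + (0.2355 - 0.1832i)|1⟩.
0.9544|0⟩ + (-0.1832 - 0.2355i)|1⟩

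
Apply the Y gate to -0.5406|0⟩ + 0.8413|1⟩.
-0.8413i|0⟩ - 0.5406i|1⟩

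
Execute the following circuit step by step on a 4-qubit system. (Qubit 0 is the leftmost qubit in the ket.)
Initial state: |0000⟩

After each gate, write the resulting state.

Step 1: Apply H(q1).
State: 1/√2|0000⟩ + 1/√2|0100⟩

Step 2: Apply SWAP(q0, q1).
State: 1/√2|0000⟩ + 1/√2|1000⟩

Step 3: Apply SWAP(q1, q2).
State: 1/√2|0000⟩ + 1/√2|1000⟩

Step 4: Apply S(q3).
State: 1/√2|0000⟩ + 1/√2|1000⟩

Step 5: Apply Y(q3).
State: (1/√2)i|0001⟩ + (1/√2)i|1001⟩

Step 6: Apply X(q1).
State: (1/√2)i|0101⟩ + (1/√2)i|1101⟩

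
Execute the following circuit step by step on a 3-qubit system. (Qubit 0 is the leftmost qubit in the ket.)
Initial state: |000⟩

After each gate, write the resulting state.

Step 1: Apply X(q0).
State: |100⟩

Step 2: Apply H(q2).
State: 1/√2|100⟩ + 1/√2|101⟩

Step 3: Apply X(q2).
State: 1/√2|100⟩ + 1/√2|101⟩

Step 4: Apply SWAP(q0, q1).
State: 1/√2|010⟩ + 1/√2|011⟩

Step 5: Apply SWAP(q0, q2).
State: 1/√2|010⟩ + 1/√2|110⟩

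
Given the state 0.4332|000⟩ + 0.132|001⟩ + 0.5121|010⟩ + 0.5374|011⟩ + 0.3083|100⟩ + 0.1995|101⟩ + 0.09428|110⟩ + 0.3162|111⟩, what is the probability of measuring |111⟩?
0.09998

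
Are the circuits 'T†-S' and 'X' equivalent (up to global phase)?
No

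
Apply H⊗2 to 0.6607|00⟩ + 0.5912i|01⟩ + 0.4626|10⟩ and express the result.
(0.5617 + 0.2956i)|00⟩ + (0.5617 - 0.2956i)|01⟩ + (0.09905 + 0.2956i)|10⟩ + (0.09905 - 0.2956i)|11⟩

H⊗2 gives amp(|y⟩) = (1/2) Σ_x (−1)^(x·y) amp(|x⟩), where x·y is the number of positions in which both x and y have a 1.
|00⟩: (0.6607 + 0.5912i + 0.4626)/2 = (0.5617 + 0.2956i)
|01⟩: (0.6607 - 0.5912i + 0.4626)/2 = (0.5617 - 0.2956i)
|10⟩: (0.6607 + 0.5912i - 0.4626)/2 = (0.09905 + 0.2956i)
|11⟩: (0.6607 - 0.5912i - 0.4626)/2 = (0.09905 - 0.2956i)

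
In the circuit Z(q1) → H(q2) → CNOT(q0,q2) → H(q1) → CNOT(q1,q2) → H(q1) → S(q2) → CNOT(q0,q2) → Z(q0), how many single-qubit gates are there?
6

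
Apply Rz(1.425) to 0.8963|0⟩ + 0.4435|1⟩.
(0.6783 - 0.5859i)|0⟩ + (0.3356 + 0.2899i)|1⟩

Rz(1.425) = [[e^(−iθ/2), 0], [0, e^(iθ/2)]] with e^(±iθ/2) = cos(θ/2) ± i·sin(θ/2); θ = 1.425, cos(θ/2) ≈ 0.75673, sin(θ/2) ≈ 0.653728.
With a = amp(|0⟩) = 0.8963 and b = amp(|1⟩) = 0.4435:
new amp(|0⟩) = (0.75673 - 0.653728i)·a = (0.6783 - 0.5859i)
new amp(|1⟩) = (0.75673 + 0.653728i)·b = (0.3356 + 0.2899i)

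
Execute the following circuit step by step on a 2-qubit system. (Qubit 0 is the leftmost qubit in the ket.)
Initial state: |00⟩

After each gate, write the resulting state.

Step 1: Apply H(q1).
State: 1/√2|00⟩ + 1/√2|01⟩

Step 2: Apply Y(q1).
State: -(1/√2)i|00⟩ + (1/√2)i|01⟩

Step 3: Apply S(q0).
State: -(1/√2)i|00⟩ + (1/√2)i|01⟩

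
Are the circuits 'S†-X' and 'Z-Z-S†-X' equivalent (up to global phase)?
Yes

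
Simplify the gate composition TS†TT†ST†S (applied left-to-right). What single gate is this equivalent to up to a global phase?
S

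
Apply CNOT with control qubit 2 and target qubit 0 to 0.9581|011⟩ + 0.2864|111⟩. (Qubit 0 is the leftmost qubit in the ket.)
0.2864|011⟩ + 0.9581|111⟩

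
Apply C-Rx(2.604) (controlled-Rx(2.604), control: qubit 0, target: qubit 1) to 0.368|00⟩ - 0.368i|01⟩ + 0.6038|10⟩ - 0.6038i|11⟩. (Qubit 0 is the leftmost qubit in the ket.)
0.368|00⟩ - 0.368i|01⟩ - 0.4218|10⟩ - 0.7425i|11⟩

C-Rx(2.604) leaves the control-|0⟩ kets |00⟩, |01⟩ unchanged and applies Rx(2.604) to qubit 1 on the control-|1⟩ pair (|10⟩, |11⟩).
Rx(2.604) = [[cos(θ/2), −i·sin(θ/2)], [−i·sin(θ/2), cos(θ/2)]]; θ = 2.604, cos(θ/2) ≈ 0.265571, sin(θ/2) ≈ 0.964091.
With a = amp(|10⟩) = 0.6038 and b = amp(|11⟩) = -0.6038i:
new amp(|10⟩) = (0.265571)·a + (-0.964091i)·b = -0.4218
new amp(|11⟩) = (-0.964091i)·a + (0.265571)·b = -0.7425i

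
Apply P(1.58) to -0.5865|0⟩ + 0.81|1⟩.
-0.5865|0⟩ + (-0.007455 + 0.81i)|1⟩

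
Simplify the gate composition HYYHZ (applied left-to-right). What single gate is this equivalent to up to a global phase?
Z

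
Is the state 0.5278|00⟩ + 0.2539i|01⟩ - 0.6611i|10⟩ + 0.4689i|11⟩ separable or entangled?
Entangled

Writing the state as a|00⟩ + b|01⟩ + c|10⟩ + d|11⟩, it is a product state iff ad − bc = 0.
Here (a, b, c, d) = (0.5278, 0.2539i, -0.6611i, 0.4689i): ad − bc = (0.5278)(0.4689i) − (0.2539i)(-0.6611i) = (-0.1679 + 0.2475i) ≠ 0, so the state is entangled.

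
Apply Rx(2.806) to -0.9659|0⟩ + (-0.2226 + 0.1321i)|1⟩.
(-0.03107 + 0.2195i)|0⟩ + (-0.03718 + 0.9744i)|1⟩

Rx(2.806) = [[cos(θ/2), −i·sin(θ/2)], [−i·sin(θ/2), cos(θ/2)]]; θ = 2.806, cos(θ/2) ≈ 0.16701, sin(θ/2) ≈ 0.985955.
With a = amp(|0⟩) = -0.9659 and b = amp(|1⟩) = (-0.2226 + 0.1321i):
new amp(|0⟩) = (0.16701)·a + (-0.985955i)·b = (-0.03107 + 0.2195i)
new amp(|1⟩) = (-0.985955i)·a + (0.16701)·b = (-0.03718 + 0.9744i)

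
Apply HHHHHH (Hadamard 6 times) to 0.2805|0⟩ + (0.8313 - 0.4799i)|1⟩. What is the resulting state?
0.2805|0⟩ + (0.8313 - 0.4799i)|1⟩

H² = I, so an even number of Hadamards cancels: H^6 = I and the state is unchanged.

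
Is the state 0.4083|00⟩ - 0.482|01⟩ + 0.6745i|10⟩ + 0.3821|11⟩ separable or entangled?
Entangled

Writing the state as a|00⟩ + b|01⟩ + c|10⟩ + d|11⟩, it is a product state iff ad − bc = 0.
Here (a, b, c, d) = (0.4083, -0.482, 0.6745i, 0.3821): ad − bc = (0.4083)(0.3821) − (-0.482)(0.6745i) = (0.156 + 0.3251i) ≠ 0, so the state is entangled.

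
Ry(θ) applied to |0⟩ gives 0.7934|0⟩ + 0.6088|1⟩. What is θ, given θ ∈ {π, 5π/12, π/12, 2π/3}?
5π/12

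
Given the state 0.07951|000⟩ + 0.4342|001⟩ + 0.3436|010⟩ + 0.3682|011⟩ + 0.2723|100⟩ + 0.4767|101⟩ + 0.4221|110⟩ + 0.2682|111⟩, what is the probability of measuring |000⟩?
0.006322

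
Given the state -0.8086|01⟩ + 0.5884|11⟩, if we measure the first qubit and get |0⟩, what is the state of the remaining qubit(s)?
-|1⟩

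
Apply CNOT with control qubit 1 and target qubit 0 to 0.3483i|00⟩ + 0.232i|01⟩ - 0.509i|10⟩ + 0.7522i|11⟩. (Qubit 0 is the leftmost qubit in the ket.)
0.3483i|00⟩ + 0.7522i|01⟩ - 0.509i|10⟩ + 0.232i|11⟩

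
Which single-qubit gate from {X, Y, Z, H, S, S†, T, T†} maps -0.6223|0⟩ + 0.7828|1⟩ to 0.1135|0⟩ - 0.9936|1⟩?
H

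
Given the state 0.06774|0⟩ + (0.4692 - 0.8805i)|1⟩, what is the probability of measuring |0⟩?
0.004589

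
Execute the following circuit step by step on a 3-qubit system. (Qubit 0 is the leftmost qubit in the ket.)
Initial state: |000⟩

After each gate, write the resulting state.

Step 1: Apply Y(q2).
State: i|001⟩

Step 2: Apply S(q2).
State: -|001⟩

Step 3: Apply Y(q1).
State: -i|011⟩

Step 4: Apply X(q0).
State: -i|111⟩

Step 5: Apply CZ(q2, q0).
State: i|111⟩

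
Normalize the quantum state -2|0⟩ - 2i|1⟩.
-1/√2|0⟩ - (1/√2)i|1⟩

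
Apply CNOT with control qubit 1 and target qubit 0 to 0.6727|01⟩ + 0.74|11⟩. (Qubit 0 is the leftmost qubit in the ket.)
0.74|01⟩ + 0.6727|11⟩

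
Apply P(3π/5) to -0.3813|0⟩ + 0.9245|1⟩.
-0.3813|0⟩ + (-0.2857 + 0.8793i)|1⟩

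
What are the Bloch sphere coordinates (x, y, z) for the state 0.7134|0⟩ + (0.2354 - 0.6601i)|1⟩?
(0.3359, -0.9418, 0.01779)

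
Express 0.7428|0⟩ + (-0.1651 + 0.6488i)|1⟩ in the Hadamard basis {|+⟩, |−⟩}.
(0.4085 + 0.4588i)|+⟩ + (0.642 - 0.4588i)|−⟩

With |ψ⟩ = α|0⟩ + β|1⟩, the Hadamard-basis coefficients are ⟨+|ψ⟩ = (α + β)/√2 and ⟨−|ψ⟩ = (α − β)/√2.
Here α = 0.7428, β = (-0.1651 + 0.6488i): (α + β)/√2 = (0.4085 + 0.4588i), (α − β)/√2 = (0.642 - 0.4588i).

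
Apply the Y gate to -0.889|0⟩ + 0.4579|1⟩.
-0.4579i|0⟩ - 0.889i|1⟩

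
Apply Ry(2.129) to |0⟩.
0.4849|0⟩ + 0.8745|1⟩

Ry(2.129) = [[cos(θ/2), −sin(θ/2)], [sin(θ/2), cos(θ/2)]]; θ = 2.129, cos(θ/2) ≈ 0.484942, sin(θ/2) ≈ 0.874547.
With a = amp(|0⟩) = 1 and b = amp(|1⟩) = 0:
new amp(|0⟩) = (0.484942)·a + (-0.874547)·b = 0.4849
new amp(|1⟩) = (0.874547)·a + (0.484942)·b = 0.8745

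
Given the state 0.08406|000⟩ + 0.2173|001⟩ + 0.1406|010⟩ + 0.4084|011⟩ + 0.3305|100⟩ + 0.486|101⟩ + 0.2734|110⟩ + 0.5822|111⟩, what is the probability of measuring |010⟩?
0.01977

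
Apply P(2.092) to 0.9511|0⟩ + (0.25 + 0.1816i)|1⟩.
0.9511|0⟩ + (-0.282 + 0.1264i)|1⟩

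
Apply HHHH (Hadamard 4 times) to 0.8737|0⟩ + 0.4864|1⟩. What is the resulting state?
0.8737|0⟩ + 0.4864|1⟩

H² = I, so an even number of Hadamards cancels: H^4 = I and the state is unchanged.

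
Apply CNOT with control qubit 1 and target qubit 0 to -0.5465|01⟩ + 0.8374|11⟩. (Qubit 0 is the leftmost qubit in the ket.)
0.8374|01⟩ - 0.5465|11⟩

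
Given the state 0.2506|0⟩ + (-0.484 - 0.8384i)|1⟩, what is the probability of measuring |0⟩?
0.0628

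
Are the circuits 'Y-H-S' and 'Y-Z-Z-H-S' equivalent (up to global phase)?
Yes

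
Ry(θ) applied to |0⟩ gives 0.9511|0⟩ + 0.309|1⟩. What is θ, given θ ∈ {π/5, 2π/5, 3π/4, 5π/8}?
π/5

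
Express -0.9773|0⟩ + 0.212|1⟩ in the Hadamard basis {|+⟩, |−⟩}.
-0.5411|+⟩ - 0.841|−⟩

With |ψ⟩ = α|0⟩ + β|1⟩, the Hadamard-basis coefficients are ⟨+|ψ⟩ = (α + β)/√2 and ⟨−|ψ⟩ = (α − β)/√2.
Here α = -0.9773, β = 0.212: (α + β)/√2 = -0.5411, (α − β)/√2 = -0.841.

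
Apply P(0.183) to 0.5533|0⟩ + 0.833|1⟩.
0.5533|0⟩ + (0.8191 + 0.1516i)|1⟩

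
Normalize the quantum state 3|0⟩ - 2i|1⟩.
0.8321|0⟩ - 0.5547i|1⟩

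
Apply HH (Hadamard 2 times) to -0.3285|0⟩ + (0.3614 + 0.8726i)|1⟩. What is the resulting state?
-0.3285|0⟩ + (0.3614 + 0.8726i)|1⟩

H² = I, so an even number of Hadamards cancels: H^2 = I and the state is unchanged.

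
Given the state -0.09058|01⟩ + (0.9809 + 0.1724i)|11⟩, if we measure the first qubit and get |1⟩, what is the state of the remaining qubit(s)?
(0.9849 + 0.1731i)|1⟩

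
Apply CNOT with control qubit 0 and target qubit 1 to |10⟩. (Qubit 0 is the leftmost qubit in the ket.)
|11⟩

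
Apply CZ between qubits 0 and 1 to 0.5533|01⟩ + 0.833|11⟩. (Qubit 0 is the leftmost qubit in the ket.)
0.5533|01⟩ - 0.833|11⟩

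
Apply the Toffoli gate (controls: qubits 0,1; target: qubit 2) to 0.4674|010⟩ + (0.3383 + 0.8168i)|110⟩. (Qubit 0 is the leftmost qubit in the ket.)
0.4674|010⟩ + (0.3383 + 0.8168i)|111⟩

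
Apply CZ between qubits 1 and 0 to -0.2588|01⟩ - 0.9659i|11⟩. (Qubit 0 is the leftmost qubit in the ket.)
-0.2588|01⟩ + 0.9659i|11⟩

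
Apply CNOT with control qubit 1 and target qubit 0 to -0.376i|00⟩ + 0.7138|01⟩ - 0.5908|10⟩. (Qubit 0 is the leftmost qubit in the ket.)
-0.376i|00⟩ - 0.5908|10⟩ + 0.7138|11⟩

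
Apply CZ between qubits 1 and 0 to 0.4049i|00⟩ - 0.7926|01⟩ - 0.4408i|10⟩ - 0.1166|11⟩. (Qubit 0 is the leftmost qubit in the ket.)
0.4049i|00⟩ - 0.7926|01⟩ - 0.4408i|10⟩ + 0.1166|11⟩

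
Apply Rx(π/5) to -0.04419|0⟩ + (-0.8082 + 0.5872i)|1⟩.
(0.1394 + 0.2497i)|0⟩ + (-0.7686 + 0.5721i)|1⟩

Rx(π/5) = [[cos(θ/2), −i·sin(θ/2)], [−i·sin(θ/2), cos(θ/2)]]; θ = π/5, cos(θ/2) ≈ 0.951057, sin(θ/2) ≈ 0.309017.
With a = amp(|0⟩) = -0.04419 and b = amp(|1⟩) = (-0.8082 + 0.5872i):
new amp(|0⟩) = (0.951057)·a + (-0.309017i)·b = (0.1394 + 0.2497i)
new amp(|1⟩) = (-0.309017i)·a + (0.951057)·b = (-0.7686 + 0.5721i)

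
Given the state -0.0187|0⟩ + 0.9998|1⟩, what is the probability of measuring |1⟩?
0.9996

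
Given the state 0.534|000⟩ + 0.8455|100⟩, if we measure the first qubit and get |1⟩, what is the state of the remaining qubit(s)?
|00⟩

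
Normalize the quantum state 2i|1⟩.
i|1⟩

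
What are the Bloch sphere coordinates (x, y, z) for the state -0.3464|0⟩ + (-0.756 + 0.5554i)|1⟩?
(0.5238, -0.3848, -0.76)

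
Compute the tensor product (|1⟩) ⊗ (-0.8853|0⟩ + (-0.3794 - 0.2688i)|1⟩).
-0.8853|10⟩ + (-0.3794 - 0.2688i)|11⟩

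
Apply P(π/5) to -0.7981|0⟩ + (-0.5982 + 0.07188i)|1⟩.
-0.7981|0⟩ + (-0.5262 - 0.2935i)|1⟩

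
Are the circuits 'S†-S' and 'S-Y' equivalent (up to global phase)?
No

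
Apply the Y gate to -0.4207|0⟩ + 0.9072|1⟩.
-0.9072i|0⟩ - 0.4207i|1⟩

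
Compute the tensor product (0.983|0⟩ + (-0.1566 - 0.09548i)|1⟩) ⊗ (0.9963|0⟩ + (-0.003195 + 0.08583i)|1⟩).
0.9794|00⟩ + (-0.003141 + 0.08437i)|01⟩ + (-0.156 - 0.09513i)|10⟩ + (0.008695 - 0.01314i)|11⟩

amp(|b₁b₂…⟩) = product of the factor amplitudes for bits b₁, b₂, …; only kets whose every factor amplitude is nonzero survive.
|00⟩: (0.983)(0.9963) = 0.9794
|01⟩: (0.983)(-0.003195 + 0.08583i) = (-0.003141 + 0.08437i)
|10⟩: (-0.1566 - 0.09548i)(0.9963) = (-0.156 - 0.09513i)
|11⟩: (-0.1566 - 0.09548i)(-0.003195 + 0.08583i) = (0.008695 - 0.01314i)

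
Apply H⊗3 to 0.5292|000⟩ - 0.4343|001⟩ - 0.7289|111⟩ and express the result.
-0.2242|000⟩ + 0.5984|001⟩ + 0.2913|010⟩ + 0.08294|011⟩ + 0.2913|100⟩ + 0.08294|101⟩ - 0.2242|110⟩ + 0.5984|111⟩

H⊗3 gives amp(|y⟩) = (1/2√2) Σ_x (−1)^(x·y) amp(|x⟩), where x·y is the number of positions in which both x and y have a 1.
|000⟩: (0.5292 - 0.4343 - 0.7289)/(2√2) = -0.2242
|001⟩: (0.5292 + 0.4343 + 0.7289)/(2√2) = 0.5984
|010⟩: (0.5292 - 0.4343 + 0.7289)/(2√2) = 0.2913
|011⟩: (0.5292 + 0.4343 - 0.7289)/(2√2) = 0.08294
|100⟩: (0.5292 - 0.4343 + 0.7289)/(2√2) = 0.2913
|101⟩: (0.5292 + 0.4343 - 0.7289)/(2√2) = 0.08294
|110⟩: (0.5292 - 0.4343 - 0.7289)/(2√2) = -0.2242
|111⟩: (0.5292 + 0.4343 + 0.7289)/(2√2) = 0.5984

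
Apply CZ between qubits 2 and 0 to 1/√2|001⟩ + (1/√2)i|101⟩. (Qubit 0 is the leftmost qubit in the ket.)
1/√2|001⟩ - (1/√2)i|101⟩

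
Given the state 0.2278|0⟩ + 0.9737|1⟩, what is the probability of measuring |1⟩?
0.9481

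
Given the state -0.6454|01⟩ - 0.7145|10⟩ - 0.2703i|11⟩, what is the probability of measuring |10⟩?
0.5105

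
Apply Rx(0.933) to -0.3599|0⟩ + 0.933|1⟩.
(-0.3214 - 0.4196i)|0⟩ + (0.8333 + 0.1619i)|1⟩

Rx(0.933) = [[cos(θ/2), −i·sin(θ/2)], [−i·sin(θ/2), cos(θ/2)]]; θ = 0.933, cos(θ/2) ≈ 0.893148, sin(θ/2) ≈ 0.449763.
With a = amp(|0⟩) = -0.3599 and b = amp(|1⟩) = 0.933:
new amp(|0⟩) = (0.893148)·a + (-0.449763i)·b = (-0.3214 - 0.4196i)
new amp(|1⟩) = (-0.449763i)·a + (0.893148)·b = (0.8333 + 0.1619i)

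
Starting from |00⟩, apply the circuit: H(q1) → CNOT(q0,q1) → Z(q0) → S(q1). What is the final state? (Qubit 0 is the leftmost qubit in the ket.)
1/√2|00⟩ + (1/√2)i|01⟩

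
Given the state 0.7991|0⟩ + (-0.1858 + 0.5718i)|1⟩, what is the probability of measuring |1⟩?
0.3615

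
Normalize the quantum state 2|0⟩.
|0⟩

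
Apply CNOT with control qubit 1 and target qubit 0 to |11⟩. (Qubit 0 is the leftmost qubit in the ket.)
|01⟩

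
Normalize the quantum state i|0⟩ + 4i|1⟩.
0.2425i|0⟩ + 0.9701i|1⟩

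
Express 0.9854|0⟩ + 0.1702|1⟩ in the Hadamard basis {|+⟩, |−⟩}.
0.8171|+⟩ + 0.5764|−⟩

With |ψ⟩ = α|0⟩ + β|1⟩, the Hadamard-basis coefficients are ⟨+|ψ⟩ = (α + β)/√2 and ⟨−|ψ⟩ = (α − β)/√2.
Here α = 0.9854, β = 0.1702: (α + β)/√2 = 0.8171, (α − β)/√2 = 0.5764.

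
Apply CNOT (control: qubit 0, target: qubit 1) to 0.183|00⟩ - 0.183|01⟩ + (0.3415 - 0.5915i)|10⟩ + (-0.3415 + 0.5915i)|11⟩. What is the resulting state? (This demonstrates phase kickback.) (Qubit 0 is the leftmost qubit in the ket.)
0.183|00⟩ - 0.183|01⟩ + (-0.3415 + 0.5915i)|10⟩ + (0.3415 - 0.5915i)|11⟩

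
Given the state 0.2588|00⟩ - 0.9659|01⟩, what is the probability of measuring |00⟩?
0.06698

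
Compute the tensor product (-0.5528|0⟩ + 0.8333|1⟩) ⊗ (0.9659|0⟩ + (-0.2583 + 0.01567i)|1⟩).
-0.5339|00⟩ + (0.1428 - 0.008662i)|01⟩ + 0.8049|10⟩ + (-0.2152 + 0.01306i)|11⟩

amp(|b₁b₂…⟩) = product of the factor amplitudes for bits b₁, b₂, …; only kets whose every factor amplitude is nonzero survive.
|00⟩: (-0.5528)(0.9659) = -0.5339
|01⟩: (-0.5528)(-0.2583 + 0.01567i) = (0.1428 - 0.008662i)
|10⟩: (0.8333)(0.9659) = 0.8049
|11⟩: (0.8333)(-0.2583 + 0.01567i) = (-0.2152 + 0.01306i)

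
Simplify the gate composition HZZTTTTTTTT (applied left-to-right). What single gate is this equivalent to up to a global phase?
H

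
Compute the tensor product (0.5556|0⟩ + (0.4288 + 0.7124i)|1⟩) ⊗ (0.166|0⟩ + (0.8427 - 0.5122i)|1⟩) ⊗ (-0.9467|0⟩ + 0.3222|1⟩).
-0.08731|000⟩ + 0.02972|001⟩ + (-0.4432 + 0.2694i)|010⟩ + (0.1509 - 0.09169i)|011⟩ + (-0.06739 - 0.112i)|100⟩ + (0.02293 + 0.0381i)|101⟩ + (-0.6875 - 0.3604i)|110⟩ + (0.234 + 0.1227i)|111⟩

amp(|b₁b₂…⟩) = product of the factor amplitudes for bits b₁, b₂, …; only kets whose every factor amplitude is nonzero survive.
|000⟩: (0.5556)(0.166)(-0.9467) = -0.08731
|001⟩: (0.5556)(0.166)(0.3222) = 0.02972
|010⟩: (0.5556)(0.8427 - 0.5122i)(-0.9467) = (-0.4432 + 0.2694i)
|011⟩: (0.5556)(0.8427 - 0.5122i)(0.3222) = (0.1509 - 0.09169i)
|100⟩: (0.4288 + 0.7124i)(0.166)(-0.9467) = (-0.06739 - 0.112i)
|101⟩: (0.4288 + 0.7124i)(0.166)(0.3222) = (0.02293 + 0.0381i)
|110⟩: (0.4288 + 0.7124i)(0.8427 - 0.5122i)(-0.9467) = (-0.6875 - 0.3604i)
|111⟩: (0.4288 + 0.7124i)(0.8427 - 0.5122i)(0.3222) = (0.234 + 0.1227i)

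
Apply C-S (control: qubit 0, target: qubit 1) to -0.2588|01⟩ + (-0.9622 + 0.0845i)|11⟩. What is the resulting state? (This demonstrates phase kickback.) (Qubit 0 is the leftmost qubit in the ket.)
-0.2588|01⟩ + (-0.0845 - 0.9622i)|11⟩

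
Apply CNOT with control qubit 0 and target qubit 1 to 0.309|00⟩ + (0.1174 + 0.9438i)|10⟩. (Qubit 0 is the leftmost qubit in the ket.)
0.309|00⟩ + (0.1174 + 0.9438i)|11⟩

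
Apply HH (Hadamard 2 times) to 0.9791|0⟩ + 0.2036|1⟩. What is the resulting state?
0.9791|0⟩ + 0.2036|1⟩

H² = I, so an even number of Hadamards cancels: H^2 = I and the state is unchanged.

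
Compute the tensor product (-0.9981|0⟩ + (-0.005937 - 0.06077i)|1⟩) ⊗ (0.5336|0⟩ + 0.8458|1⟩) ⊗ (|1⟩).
-0.5326|001⟩ - 0.8442|011⟩ + (-0.003168 - 0.03243i)|101⟩ + (-0.005022 - 0.0514i)|111⟩

amp(|b₁b₂…⟩) = product of the factor amplitudes for bits b₁, b₂, …; only kets whose every factor amplitude is nonzero survive.
|001⟩: (-0.9981)(0.5336)(1) = -0.5326
|011⟩: (-0.9981)(0.8458)(1) = -0.8442
|101⟩: (-0.005937 - 0.06077i)(0.5336)(1) = (-0.003168 - 0.03243i)
|111⟩: (-0.005937 - 0.06077i)(0.8458)(1) = (-0.005022 - 0.0514i)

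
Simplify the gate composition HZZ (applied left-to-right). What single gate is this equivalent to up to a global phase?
H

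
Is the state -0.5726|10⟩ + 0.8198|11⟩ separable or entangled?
Separable

Writing the state as a|00⟩ + b|01⟩ + c|10⟩ + d|11⟩, it is a product state iff ad − bc = 0.
Here (a, b, c, d) = (0, 0, -0.5726, 0.8198): ad − bc = (0)(0.8198) − (0)(-0.5726) = 0, so the state is separable.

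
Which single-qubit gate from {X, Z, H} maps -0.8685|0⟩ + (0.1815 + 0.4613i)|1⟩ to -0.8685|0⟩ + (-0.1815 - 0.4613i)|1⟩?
Z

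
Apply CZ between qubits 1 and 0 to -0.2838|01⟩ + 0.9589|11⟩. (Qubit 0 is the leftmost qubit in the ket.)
-0.2838|01⟩ - 0.9589|11⟩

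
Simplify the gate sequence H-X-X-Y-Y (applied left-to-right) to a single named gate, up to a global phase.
H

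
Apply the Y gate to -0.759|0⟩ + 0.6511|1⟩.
-0.6511i|0⟩ - 0.759i|1⟩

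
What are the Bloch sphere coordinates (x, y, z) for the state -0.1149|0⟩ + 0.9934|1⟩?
(-0.2283, 0, -0.9736)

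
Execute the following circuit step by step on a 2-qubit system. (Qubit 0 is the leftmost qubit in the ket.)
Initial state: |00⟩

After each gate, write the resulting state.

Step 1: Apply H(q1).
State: 1/√2|00⟩ + 1/√2|01⟩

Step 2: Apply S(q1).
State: 1/√2|00⟩ + (1/√2)i|01⟩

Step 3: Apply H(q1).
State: (1/2 + (1/2)i)|00⟩ + (1/2 - (1/2)i)|01⟩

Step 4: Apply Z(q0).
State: (1/2 + (1/2)i)|00⟩ + (1/2 - (1/2)i)|01⟩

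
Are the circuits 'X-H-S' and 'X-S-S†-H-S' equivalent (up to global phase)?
Yes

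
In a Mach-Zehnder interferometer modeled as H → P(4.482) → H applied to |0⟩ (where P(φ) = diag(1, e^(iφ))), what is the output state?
(0.3858 - 0.4868i)|0⟩ + (0.6142 + 0.4868i)|1⟩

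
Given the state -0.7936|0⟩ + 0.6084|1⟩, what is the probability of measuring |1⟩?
0.3702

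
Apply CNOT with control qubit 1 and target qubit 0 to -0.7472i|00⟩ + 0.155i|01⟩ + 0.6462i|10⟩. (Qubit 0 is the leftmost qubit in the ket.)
-0.7472i|00⟩ + 0.6462i|10⟩ + 0.155i|11⟩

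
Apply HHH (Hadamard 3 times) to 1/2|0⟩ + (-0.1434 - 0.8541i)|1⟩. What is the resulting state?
(0.2522 - 0.6039i)|0⟩ + (0.455 + 0.6039i)|1⟩

H² = I, so H^3 = H: a single Hadamard. With (a, b) = (1/2, (-0.1434 - 0.8541i)), H gives ((a + b)/√2, (a − b)/√2) = ((0.2522 - 0.6039i), (0.455 + 0.6039i)).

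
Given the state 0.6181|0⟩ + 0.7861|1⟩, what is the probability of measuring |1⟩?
0.618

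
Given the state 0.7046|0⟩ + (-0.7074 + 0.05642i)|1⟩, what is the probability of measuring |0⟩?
0.4965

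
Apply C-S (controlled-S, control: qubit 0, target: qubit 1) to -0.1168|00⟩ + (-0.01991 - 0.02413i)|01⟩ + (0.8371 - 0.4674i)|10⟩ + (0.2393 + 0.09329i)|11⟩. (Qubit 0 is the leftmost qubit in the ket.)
-0.1168|00⟩ + (-0.01991 - 0.02413i)|01⟩ + (0.8371 - 0.4674i)|10⟩ + (-0.09329 + 0.2393i)|11⟩

C-S leaves the control-|0⟩ kets |00⟩, |01⟩ unchanged and applies S to qubit 1 on the control-|1⟩ pair (|10⟩, |11⟩).
S = [[1, 0], [0, i]].
With a = amp(|10⟩) = (0.8371 - 0.4674i) and b = amp(|11⟩) = (0.2393 + 0.09329i):
new amp(|10⟩) = (1)·a = (0.8371 - 0.4674i)
new amp(|11⟩) = (i)·b = (-0.09329 + 0.2393i)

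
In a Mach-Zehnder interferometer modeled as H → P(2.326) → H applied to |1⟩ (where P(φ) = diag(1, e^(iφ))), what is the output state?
(0.8427 - 0.3641i)|0⟩ + (0.1573 + 0.3641i)|1⟩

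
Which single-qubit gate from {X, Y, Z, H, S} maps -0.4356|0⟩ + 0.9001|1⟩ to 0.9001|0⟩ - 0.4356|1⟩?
X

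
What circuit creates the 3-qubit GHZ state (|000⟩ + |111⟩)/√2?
H(q0) → CNOT(q0,q1) → CNOT(q0,q2)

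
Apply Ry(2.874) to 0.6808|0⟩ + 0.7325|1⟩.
-0.6351|0⟩ + 0.7724|1⟩

Ry(2.874) = [[cos(θ/2), −sin(θ/2)], [sin(θ/2), cos(θ/2)]]; θ = 2.874, cos(θ/2) ≈ 0.133397, sin(θ/2) ≈ 0.991063.
With a = amp(|0⟩) = 0.6808 and b = amp(|1⟩) = 0.7325:
new amp(|0⟩) = (0.133397)·a + (-0.991063)·b = -0.6351
new amp(|1⟩) = (0.991063)·a + (0.133397)·b = 0.7724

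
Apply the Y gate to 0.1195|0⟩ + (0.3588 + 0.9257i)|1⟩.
(0.9257 - 0.3588i)|0⟩ + 0.1195i|1⟩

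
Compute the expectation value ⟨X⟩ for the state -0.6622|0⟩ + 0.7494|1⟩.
-0.9925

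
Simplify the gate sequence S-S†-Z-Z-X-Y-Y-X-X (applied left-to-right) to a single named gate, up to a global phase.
X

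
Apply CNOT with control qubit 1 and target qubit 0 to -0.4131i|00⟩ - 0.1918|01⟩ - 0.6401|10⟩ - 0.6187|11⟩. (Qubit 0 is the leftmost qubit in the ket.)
-0.4131i|00⟩ - 0.6187|01⟩ - 0.6401|10⟩ - 0.1918|11⟩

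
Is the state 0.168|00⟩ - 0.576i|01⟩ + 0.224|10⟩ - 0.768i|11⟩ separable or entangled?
Separable

Writing the state as a|00⟩ + b|01⟩ + c|10⟩ + d|11⟩, it is a product state iff ad − bc = 0.
Here (a, b, c, d) = (0.168, -0.576i, 0.224, -0.768i): ad − bc = (0.168)(-0.768i) − (-0.576i)(0.224) = 0, so the state is separable.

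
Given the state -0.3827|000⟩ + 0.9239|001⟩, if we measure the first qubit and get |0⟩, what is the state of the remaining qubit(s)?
-0.3827|00⟩ + 0.9239|01⟩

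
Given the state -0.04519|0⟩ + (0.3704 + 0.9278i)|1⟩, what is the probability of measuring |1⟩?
0.998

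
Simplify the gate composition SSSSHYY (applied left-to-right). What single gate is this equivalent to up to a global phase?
H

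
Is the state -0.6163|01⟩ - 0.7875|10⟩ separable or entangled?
Entangled

Writing the state as a|00⟩ + b|01⟩ + c|10⟩ + d|11⟩, it is a product state iff ad − bc = 0.
Here (a, b, c, d) = (0, -0.6163, -0.7875, 0): ad − bc = (0)(0) − (-0.6163)(-0.7875) = -0.4853 ≠ 0, so the state is entangled.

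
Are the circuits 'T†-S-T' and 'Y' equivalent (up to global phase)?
No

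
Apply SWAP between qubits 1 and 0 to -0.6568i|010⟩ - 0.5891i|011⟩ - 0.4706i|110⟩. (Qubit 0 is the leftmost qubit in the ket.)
-0.6568i|100⟩ - 0.5891i|101⟩ - 0.4706i|110⟩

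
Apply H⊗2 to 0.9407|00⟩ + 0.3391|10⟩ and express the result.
0.6399|00⟩ + 0.6399|01⟩ + 0.3008|10⟩ + 0.3008|11⟩

H⊗2 gives amp(|y⟩) = (1/2) Σ_x (−1)^(x·y) amp(|x⟩), where x·y is the number of positions in which both x and y have a 1.
|00⟩: (0.9407 + 0.3391)/2 = 0.6399
|01⟩: (0.9407 + 0.3391)/2 = 0.6399
|10⟩: (0.9407 - 0.3391)/2 = 0.3008
|11⟩: (0.9407 - 0.3391)/2 = 0.3008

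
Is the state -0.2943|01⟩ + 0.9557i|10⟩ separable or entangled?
Entangled

Writing the state as a|00⟩ + b|01⟩ + c|10⟩ + d|11⟩, it is a product state iff ad − bc = 0.
Here (a, b, c, d) = (0, -0.2943, 0.9557i, 0): ad − bc = (0)(0) − (-0.2943)(0.9557i) = 0.2813i ≠ 0, so the state is entangled.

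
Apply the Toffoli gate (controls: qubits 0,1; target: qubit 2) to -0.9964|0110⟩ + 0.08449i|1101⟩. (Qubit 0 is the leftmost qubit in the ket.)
-0.9964|0110⟩ + 0.08449i|1111⟩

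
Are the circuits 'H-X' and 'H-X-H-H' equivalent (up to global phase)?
Yes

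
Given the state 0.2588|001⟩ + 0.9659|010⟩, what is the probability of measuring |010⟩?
0.933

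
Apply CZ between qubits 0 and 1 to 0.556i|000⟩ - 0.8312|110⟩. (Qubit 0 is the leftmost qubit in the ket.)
0.556i|000⟩ + 0.8312|110⟩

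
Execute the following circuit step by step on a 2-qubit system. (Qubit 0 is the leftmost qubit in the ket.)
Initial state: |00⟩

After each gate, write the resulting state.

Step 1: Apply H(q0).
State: 1/√2|00⟩ + 1/√2|10⟩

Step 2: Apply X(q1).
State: 1/√2|01⟩ + 1/√2|11⟩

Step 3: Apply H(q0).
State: |01⟩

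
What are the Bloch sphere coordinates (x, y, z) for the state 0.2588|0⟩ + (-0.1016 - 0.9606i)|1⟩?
(-0.05259, -0.4972, -0.8661)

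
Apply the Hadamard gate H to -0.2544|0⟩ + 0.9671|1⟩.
0.504|0⟩ - 0.8637|1⟩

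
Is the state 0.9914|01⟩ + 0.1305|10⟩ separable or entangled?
Entangled

Writing the state as a|00⟩ + b|01⟩ + c|10⟩ + d|11⟩, it is a product state iff ad − bc = 0.
Here (a, b, c, d) = (0, 0.9914, 0.1305, 0): ad − bc = (0)(0) − (0.9914)(0.1305) = -0.1294 ≠ 0, so the state is entangled.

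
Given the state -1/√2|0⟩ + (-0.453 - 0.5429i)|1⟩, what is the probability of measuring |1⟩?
0.4999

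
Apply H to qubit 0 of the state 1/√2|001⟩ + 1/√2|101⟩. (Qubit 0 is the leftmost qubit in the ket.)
|001⟩

H on qubit 0 mixes each pair of kets that differ only in qubit 0: amplitudes (a, b) of (|…0…⟩, |…1…⟩) become ((a + b)/√2, (a − b)/√2). Kets absent from the input have amplitude 0.
(|001⟩, |101⟩): (a, b) = (1/√2, 1/√2) → (1, 0)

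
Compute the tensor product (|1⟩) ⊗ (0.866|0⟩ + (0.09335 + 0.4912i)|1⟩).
0.866|10⟩ + (0.09335 + 0.4912i)|11⟩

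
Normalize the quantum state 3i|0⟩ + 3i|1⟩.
(1/√2)i|0⟩ + (1/√2)i|1⟩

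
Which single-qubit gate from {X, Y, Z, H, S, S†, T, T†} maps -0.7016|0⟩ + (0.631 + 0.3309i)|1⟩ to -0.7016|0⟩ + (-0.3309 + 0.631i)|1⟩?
S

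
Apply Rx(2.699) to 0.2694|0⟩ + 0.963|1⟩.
(0.05913 - 0.9395i)|0⟩ + (0.2114 - 0.2628i)|1⟩

Rx(2.699) = [[cos(θ/2), −i·sin(θ/2)], [−i·sin(θ/2), cos(θ/2)]]; θ = 2.699, cos(θ/2) ≈ 0.219495, sin(θ/2) ≈ 0.975614.
With a = amp(|0⟩) = 0.2694 and b = amp(|1⟩) = 0.963:
new amp(|0⟩) = (0.219495)·a + (-0.975614i)·b = (0.05913 - 0.9395i)
new amp(|1⟩) = (-0.975614i)·a + (0.219495)·b = (0.2114 - 0.2628i)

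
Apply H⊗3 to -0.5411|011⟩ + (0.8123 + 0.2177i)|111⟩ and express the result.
(0.09588 + 0.07697i)|000⟩ + (-0.09588 - 0.07697i)|001⟩ + (-0.09588 - 0.07697i)|010⟩ + (0.09588 + 0.07697i)|011⟩ + (-0.4785 - 0.07697i)|100⟩ + (0.4785 + 0.07697i)|101⟩ + (0.4785 + 0.07697i)|110⟩ + (-0.4785 - 0.07697i)|111⟩

H⊗3 gives amp(|y⟩) = (1/2√2) Σ_x (−1)^(x·y) amp(|x⟩), where x·y is the number of positions in which both x and y have a 1.
|000⟩: (-0.5411 + (0.8123 + 0.2177i))/(2√2) = (0.09588 + 0.07697i)
|001⟩: (0.5411 - (0.8123 + 0.2177i))/(2√2) = (-0.09588 - 0.07697i)
|010⟩: (0.5411 - (0.8123 + 0.2177i))/(2√2) = (-0.09588 - 0.07697i)
|011⟩: (-0.5411 + (0.8123 + 0.2177i))/(2√2) = (0.09588 + 0.07697i)
|100⟩: (-0.5411 - (0.8123 + 0.2177i))/(2√2) = (-0.4785 - 0.07697i)
|101⟩: (0.5411 + (0.8123 + 0.2177i))/(2√2) = (0.4785 + 0.07697i)
|110⟩: (0.5411 + (0.8123 + 0.2177i))/(2√2) = (0.4785 + 0.07697i)
|111⟩: (-0.5411 - (0.8123 + 0.2177i))/(2√2) = (-0.4785 - 0.07697i)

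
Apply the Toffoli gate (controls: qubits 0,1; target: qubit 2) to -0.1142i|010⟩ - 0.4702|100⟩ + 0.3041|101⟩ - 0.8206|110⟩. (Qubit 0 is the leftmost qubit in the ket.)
-0.1142i|010⟩ - 0.4702|100⟩ + 0.3041|101⟩ - 0.8206|111⟩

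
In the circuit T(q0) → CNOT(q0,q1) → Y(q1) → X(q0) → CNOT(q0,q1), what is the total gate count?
5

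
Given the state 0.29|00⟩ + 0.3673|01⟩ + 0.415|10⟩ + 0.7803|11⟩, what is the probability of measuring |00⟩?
0.0841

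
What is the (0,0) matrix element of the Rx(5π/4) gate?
-0.3827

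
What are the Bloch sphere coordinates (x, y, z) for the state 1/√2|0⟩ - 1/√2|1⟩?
(-1, 0, 0)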